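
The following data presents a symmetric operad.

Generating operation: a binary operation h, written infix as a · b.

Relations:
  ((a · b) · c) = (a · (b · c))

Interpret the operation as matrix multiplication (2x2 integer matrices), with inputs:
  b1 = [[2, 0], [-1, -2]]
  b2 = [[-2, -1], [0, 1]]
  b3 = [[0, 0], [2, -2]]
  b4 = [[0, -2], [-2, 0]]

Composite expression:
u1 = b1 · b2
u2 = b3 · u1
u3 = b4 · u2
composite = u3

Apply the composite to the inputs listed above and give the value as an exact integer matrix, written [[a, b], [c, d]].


(b1 · b2) = [[-4, -2], [2, -1]]
(b3 · (b1 · b2)) = [[0, 0], [-12, -2]]
(b4 · (b3 · (b1 · b2))) = [[24, 4], [0, 0]]

[[24, 4], [0, 0]]


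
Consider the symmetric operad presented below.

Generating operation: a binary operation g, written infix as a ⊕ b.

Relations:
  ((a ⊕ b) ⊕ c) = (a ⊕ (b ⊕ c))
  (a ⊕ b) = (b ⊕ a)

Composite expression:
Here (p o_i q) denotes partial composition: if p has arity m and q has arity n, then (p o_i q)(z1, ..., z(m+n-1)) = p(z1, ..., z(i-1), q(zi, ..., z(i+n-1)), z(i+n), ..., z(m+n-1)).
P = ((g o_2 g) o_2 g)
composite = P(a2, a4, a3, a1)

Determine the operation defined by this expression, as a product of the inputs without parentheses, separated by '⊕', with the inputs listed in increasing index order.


a1 ⊕ a2 ⊕ a3 ⊕ a4

With g associative and commutative, the a-input set is all that matters.
(a4 ⊕ a3) spells out as a4 ⊕ a3
((a4 ⊕ a3) ⊕ a1) spells out as a4 ⊕ a3 ⊕ a1
(a2 ⊕ ((a4 ⊕ a3) ⊕ a1)) spells out as a2 ⊕ a4 ⊕ a3 ⊕ a1
rearranged into index order: a1 ⊕ a2 ⊕ a3 ⊕ a4


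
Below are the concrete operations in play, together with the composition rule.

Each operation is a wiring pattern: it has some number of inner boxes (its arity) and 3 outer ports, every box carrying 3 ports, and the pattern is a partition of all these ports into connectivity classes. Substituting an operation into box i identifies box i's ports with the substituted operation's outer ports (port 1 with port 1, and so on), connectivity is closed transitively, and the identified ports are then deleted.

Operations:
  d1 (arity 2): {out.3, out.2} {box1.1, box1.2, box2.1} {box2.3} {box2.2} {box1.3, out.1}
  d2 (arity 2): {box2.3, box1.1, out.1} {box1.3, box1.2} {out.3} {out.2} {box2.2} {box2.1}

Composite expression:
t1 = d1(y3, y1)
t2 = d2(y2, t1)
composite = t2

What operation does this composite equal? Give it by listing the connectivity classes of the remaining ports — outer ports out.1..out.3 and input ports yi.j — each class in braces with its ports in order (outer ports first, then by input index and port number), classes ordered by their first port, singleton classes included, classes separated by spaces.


Two ports join when wires chain via d2-identified ports.
after d1, the pattern on (y3, y1) reads {out.1, y3.3} {out.2, out.3} {y1.1, y3.1, y3.2} {y1.2} {y1.3} (out.j = its outer ports)
after d2, the pattern on (y2, y3, y1) reads {out.1, y2.1} {out.2} {out.3} {y1.1, y3.1, y3.2} {y1.2} {y1.3} {y2.2, y2.3} {y3.3} (out.j = its outer ports)

{out.1, y2.1} {out.2} {out.3} {y1.1, y3.1, y3.2} {y1.2} {y1.3} {y2.2, y2.3} {y3.3}


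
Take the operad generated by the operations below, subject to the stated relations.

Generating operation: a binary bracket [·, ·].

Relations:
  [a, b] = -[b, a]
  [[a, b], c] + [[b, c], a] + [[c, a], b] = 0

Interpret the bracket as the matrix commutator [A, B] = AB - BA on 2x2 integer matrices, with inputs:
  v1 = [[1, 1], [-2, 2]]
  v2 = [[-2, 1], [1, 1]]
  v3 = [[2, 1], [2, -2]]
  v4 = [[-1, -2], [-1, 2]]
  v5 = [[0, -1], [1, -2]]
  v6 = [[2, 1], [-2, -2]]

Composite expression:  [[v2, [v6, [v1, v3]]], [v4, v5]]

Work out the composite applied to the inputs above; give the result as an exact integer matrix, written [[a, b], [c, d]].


[[172, 1200], [-24, -172]]

[v1, v3] = [[4, -5], [-6, -4]]
[v6, [v1, v3]] = [[-16, -28], [8, 16]]
[v2, [v6, [v1, v3]]] = [[36, 116], [-8, -36]]
[v4, v5] = [[-3, 7], [1, 3]]
[[v2, [v6, [v1, v3]]], [v4, v5]] = [[172, 1200], [-24, -172]]


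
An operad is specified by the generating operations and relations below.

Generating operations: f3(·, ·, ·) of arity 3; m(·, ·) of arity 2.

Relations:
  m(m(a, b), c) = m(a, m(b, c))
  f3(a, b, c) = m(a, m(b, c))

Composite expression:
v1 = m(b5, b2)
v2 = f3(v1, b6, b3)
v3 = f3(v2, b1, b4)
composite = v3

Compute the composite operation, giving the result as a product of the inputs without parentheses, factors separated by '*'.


The f3-tree's shape is irrelevant; the b-reading-order decides.
m(b5, b2) collapses to b5 * b2
f3(m(b5, b2), b6, b3) collapses to b5 * b2 * b6 * b3
f3(f3(m(b5, b2), b6, b3), b1, b4) collapses to b5 * b2 * b6 * b3 * b1 * b4

b5 * b2 * b6 * b3 * b1 * b4


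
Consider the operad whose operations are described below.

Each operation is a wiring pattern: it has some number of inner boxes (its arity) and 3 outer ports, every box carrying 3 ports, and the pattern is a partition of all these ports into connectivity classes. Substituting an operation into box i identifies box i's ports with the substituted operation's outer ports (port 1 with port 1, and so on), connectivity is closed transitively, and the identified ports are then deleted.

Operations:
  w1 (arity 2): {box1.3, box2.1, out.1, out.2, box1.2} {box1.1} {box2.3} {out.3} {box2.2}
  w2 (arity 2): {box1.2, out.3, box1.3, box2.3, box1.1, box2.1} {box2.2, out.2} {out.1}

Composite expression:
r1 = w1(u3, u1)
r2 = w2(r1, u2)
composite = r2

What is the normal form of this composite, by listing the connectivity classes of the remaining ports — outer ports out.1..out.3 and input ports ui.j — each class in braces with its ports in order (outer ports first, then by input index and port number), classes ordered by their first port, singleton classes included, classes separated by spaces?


{out.1} {out.2, u2.2} {out.3, u1.1, u2.1, u2.3, u3.2, u3.3} {u1.2} {u1.3} {u3.1}

Treat the ports identified at w2 as solder joints: merge, then drop.
w1 over (u3, u1) gives {out.1, out.2, u1.1, u3.2, u3.3} {out.3} {u1.2} {u1.3} {u3.1}, out.j being that stage's outer ports
w2 over (u3, u1, u2) gives {out.1} {out.2, u2.2} {out.3, u1.1, u2.1, u2.3, u3.2, u3.3} {u1.2} {u1.3} {u3.1}, out.j being that stage's outer ports


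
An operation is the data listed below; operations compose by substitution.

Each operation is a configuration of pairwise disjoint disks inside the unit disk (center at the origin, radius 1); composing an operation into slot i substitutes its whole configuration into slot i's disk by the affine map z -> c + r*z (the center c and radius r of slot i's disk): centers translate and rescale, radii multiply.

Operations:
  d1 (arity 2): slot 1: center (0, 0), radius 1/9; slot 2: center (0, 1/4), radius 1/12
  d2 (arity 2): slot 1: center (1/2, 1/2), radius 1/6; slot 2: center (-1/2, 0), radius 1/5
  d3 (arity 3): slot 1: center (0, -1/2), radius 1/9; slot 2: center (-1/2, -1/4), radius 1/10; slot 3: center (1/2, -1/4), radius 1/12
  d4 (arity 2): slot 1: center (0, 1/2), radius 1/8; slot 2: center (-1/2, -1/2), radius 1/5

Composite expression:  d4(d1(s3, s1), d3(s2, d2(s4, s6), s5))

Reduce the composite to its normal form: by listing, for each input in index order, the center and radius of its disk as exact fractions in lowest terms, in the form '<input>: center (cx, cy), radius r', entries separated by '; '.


s1: center (0, 17/32), radius 1/96; s2: center (-1/2, -3/5), radius 1/45; s3: center (0, 1/2), radius 1/72; s4: center (-59/100, -27/50), radius 1/300; s5: center (-2/5, -11/20), radius 1/60; s6: center (-61/100, -11/20), radius 1/250


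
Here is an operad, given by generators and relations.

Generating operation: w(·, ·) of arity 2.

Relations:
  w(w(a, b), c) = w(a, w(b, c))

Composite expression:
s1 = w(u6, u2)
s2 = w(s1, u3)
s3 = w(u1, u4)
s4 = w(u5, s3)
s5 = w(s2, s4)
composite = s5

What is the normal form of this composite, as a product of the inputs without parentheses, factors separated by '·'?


u6 · u2 · u3 · u5 · u1 · u4


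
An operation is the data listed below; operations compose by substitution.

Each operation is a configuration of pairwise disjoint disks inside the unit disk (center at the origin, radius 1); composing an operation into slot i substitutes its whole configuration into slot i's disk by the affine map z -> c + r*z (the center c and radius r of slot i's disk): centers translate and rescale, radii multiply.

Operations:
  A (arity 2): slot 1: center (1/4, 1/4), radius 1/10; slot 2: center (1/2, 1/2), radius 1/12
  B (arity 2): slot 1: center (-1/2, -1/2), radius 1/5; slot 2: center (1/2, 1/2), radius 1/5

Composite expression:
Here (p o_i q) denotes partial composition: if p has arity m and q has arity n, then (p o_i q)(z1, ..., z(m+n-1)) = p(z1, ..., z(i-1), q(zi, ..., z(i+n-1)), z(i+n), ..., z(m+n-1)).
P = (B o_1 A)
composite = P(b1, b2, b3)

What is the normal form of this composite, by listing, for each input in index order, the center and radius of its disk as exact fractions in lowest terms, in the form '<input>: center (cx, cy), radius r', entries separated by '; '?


b1: center (-9/20, -9/20), radius 1/50; b2: center (-2/5, -2/5), radius 1/60; b3: center (1/2, 1/2), radius 1/5

Below B, radii multiply path by path; the b-disk centers shift.
input b1: applying the 2 nested substitutions gives center (-9/20, -9/20), radius 1/50
input b2: applying the 2 nested substitutions gives center (-2/5, -2/5), radius 1/60
input b3: applying the 1 nested substitution gives center (1/2, 1/2), radius 1/5


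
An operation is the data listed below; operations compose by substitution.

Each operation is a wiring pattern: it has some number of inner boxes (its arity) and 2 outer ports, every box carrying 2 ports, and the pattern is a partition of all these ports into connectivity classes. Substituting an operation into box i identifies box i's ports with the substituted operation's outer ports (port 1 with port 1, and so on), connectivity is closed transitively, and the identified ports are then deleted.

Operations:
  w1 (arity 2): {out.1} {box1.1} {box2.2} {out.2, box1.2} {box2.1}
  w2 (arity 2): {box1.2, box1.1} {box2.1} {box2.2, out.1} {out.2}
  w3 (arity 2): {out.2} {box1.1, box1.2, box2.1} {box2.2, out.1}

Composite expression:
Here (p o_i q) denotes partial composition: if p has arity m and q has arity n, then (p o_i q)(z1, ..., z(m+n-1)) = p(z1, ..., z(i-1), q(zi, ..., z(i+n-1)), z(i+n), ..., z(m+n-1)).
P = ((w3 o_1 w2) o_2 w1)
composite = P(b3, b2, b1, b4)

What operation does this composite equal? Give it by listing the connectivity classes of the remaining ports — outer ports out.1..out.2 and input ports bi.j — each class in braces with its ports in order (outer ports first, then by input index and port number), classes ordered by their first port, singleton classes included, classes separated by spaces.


{out.1, b4.2} {out.2} {b1.1} {b1.2} {b2.1} {b2.2, b4.1} {b3.1, b3.2}

Two ports join when wires chain via w3-identified ports.
stage w1: inputs (b2, b1), connectivity {out.1} {out.2, b2.2} {b1.1} {b1.2} {b2.1}, out.j its boundary
stage w2: inputs (b3, b2, b1), connectivity {out.1, b2.2} {out.2} {b1.1} {b1.2} {b2.1} {b3.1, b3.2}, out.j its boundary
stage w3: inputs (b3, b2, b1, b4), connectivity {out.1, b4.2} {out.2} {b1.1} {b1.2} {b2.1} {b2.2, b4.1} {b3.1, b3.2}, out.j its boundary


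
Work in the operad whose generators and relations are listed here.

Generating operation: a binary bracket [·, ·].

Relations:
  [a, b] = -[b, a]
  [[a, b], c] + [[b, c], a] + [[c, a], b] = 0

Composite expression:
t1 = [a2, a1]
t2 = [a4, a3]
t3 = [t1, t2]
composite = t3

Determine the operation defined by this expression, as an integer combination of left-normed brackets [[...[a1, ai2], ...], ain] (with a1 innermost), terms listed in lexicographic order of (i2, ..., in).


[[[a1, a2], a3], a4] - [[[a1, a2], a4], a3]

In the tensor algebra, words opening a1 carry the a1-anchored form.
Composite bracket: [[a2, a1], [a4, a3]]
Each bracket splits as ab - ba, giving 8 signed words (2^3 = 8).
Only words starting with a1 matter:
  the word a1a2a3a4 carries sign +1 and contributes +[[[a1, a2], a3], a4]
  the word a1a2a4a3 carries sign -1 and contributes -[[[a1, a2], a4], a3]


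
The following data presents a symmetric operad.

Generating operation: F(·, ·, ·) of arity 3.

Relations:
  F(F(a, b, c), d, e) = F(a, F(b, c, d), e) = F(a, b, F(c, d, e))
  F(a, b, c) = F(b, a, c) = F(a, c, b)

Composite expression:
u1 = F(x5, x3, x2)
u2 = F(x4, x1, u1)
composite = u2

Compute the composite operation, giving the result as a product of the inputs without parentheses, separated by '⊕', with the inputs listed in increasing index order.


x1 ⊕ x2 ⊕ x3 ⊕ x4 ⊕ x5

Any arrangement under F is one operation, so sort the x-inputs.
F(x5, x3, x2) flattens to x5 ⊕ x3 ⊕ x2
F(x4, x1, F(x5, x3, x2)) flattens to x4 ⊕ x1 ⊕ x5 ⊕ x3 ⊕ x2
commutativity sorts the factors: x1 ⊕ x2 ⊕ x3 ⊕ x4 ⊕ x5


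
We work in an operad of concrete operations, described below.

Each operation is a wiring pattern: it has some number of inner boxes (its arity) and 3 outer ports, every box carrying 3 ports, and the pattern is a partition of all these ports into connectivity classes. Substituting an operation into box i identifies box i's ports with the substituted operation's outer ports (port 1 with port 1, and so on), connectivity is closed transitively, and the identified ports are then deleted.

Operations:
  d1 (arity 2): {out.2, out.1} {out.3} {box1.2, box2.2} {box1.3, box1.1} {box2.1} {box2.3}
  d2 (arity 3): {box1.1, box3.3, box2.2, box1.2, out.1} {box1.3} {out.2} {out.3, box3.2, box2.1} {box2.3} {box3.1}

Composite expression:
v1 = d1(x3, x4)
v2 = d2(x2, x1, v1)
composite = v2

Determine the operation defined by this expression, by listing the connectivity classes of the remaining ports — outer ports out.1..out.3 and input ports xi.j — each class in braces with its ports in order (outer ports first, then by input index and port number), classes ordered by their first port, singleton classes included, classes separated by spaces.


{out.1, x1.2, x2.1, x2.2} {out.2} {out.3, x1.1} {x1.3} {x2.3} {x3.1, x3.3} {x3.2, x4.2} {x4.1} {x4.3}

Substituting into d2 glues patterns; closure does the rest.
after d1, the pattern on (x3, x4) reads {out.1, out.2} {out.3} {x3.1, x3.3} {x3.2, x4.2} {x4.1} {x4.3} (out.j = its outer ports)
after d2, the pattern on (x2, x1, x3, x4) reads {out.1, x1.2, x2.1, x2.2} {out.2} {out.3, x1.1} {x1.3} {x2.3} {x3.1, x3.3} {x3.2, x4.2} {x4.1} {x4.3} (out.j = its outer ports)


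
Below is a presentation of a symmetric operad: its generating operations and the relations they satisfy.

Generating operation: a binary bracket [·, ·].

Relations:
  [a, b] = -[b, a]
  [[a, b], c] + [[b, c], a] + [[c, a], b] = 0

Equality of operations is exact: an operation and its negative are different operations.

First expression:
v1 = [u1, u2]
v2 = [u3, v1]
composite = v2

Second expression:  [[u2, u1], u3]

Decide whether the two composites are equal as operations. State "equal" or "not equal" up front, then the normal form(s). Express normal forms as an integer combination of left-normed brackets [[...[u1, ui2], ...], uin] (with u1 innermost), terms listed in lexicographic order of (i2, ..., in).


In normal form, the first expression is -[[u1, u2], u3]
In normal form, the second expression is -[[u1, u2], u3]
The forms coincide; equal.

equal; both compose to -[[u1, u2], u3]


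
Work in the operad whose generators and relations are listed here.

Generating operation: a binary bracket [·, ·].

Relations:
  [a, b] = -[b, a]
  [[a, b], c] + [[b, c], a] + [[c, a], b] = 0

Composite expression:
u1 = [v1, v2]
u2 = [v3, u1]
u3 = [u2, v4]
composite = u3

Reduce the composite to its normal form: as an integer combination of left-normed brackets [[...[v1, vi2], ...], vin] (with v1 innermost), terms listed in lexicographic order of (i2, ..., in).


-[[[v1, v2], v3], v4]

Skip Jacobi rewriting: expand, keep v1-initial words, read off terms.
Composite bracket: [[v3, [v1, v2]], v4]
Expanding via [a, b] = ab - ba: 8 signed words (2^3 = 8).
Keep just the words that open with v1:
  word v1v2v3v4 has sign -1, contributing -[[[v1, v2], v3], v4]


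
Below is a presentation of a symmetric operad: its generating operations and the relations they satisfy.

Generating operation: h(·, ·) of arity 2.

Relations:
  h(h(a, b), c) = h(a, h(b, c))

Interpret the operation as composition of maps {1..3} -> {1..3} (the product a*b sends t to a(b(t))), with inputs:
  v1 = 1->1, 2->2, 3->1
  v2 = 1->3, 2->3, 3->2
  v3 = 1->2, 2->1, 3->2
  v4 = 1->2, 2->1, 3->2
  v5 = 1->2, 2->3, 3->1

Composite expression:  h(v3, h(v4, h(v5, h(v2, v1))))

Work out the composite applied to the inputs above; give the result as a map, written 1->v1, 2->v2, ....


1->1, 2->1, 3->1

h(v2, v1) = 1->3, 2->3, 3->3
h(v5, h(v2, v1)) = 1->1, 2->1, 3->1
h(v4, h(v5, h(v2, v1))) = 1->2, 2->2, 3->2
h(v3, h(v4, h(v5, h(v2, v1)))) = 1->1, 2->1, 3->1


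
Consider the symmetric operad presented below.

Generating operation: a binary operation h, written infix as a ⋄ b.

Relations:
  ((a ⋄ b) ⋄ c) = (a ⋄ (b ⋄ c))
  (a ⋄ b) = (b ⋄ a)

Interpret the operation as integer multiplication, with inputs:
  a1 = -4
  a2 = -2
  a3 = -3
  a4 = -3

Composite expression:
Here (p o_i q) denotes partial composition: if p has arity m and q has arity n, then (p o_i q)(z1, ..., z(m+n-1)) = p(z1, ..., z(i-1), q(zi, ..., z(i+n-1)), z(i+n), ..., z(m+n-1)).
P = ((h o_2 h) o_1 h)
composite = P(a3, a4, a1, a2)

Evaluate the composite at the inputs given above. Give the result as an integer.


72


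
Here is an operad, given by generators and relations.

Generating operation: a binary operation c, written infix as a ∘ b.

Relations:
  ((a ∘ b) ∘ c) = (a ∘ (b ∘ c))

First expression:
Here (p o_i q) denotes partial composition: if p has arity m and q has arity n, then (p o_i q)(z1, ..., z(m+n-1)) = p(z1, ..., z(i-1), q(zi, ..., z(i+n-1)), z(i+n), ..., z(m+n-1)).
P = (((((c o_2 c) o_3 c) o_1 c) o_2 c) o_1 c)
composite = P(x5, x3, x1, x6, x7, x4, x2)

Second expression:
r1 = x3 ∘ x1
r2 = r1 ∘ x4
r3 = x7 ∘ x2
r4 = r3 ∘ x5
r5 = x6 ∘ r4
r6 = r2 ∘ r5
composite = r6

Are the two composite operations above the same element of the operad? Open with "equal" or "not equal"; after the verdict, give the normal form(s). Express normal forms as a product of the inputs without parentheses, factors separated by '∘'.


not equal — first x5 ∘ x3 ∘ x1 ∘ x6 ∘ x7 ∘ x4 ∘ x2, second x3 ∘ x1 ∘ x4 ∘ x6 ∘ x7 ∘ x2 ∘ x5

The first composite normalizes to x5 ∘ x3 ∘ x1 ∘ x6 ∘ x7 ∘ x4 ∘ x2
The second composite normalizes to x3 ∘ x1 ∘ x4 ∘ x6 ∘ x7 ∘ x2 ∘ x5
No match — not equal.


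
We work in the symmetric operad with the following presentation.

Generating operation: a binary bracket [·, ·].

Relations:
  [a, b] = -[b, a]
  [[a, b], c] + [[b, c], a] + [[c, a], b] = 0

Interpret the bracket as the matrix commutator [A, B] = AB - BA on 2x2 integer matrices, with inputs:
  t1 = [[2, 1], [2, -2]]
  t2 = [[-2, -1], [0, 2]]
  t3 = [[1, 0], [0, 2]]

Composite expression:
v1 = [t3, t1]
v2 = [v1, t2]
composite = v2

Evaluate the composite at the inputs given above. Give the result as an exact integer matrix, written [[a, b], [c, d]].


[[2, -4], [-8, -2]]

[t3, t1] = [[0, -1], [2, 0]]
[[t3, t1], t2] = [[2, -4], [-8, -2]]


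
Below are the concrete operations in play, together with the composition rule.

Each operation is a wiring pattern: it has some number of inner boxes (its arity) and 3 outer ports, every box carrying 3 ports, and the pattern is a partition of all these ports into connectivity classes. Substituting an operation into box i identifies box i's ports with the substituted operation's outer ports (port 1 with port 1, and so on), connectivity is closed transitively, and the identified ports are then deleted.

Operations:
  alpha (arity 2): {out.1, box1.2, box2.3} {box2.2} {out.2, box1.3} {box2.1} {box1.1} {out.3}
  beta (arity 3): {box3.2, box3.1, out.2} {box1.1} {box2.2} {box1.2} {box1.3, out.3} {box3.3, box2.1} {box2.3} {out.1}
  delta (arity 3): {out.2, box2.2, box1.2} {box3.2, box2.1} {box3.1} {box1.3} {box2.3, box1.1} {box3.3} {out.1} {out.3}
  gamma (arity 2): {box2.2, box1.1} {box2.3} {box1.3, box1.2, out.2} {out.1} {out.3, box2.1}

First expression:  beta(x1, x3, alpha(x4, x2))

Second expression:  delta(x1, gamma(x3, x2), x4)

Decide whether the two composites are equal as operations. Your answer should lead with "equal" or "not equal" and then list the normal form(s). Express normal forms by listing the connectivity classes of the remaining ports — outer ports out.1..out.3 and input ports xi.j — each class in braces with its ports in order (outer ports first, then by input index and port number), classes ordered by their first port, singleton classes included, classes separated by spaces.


not equal: they reduce to {out.1} {out.2, x2.3, x4.2, x4.3} {out.3, x1.3} {x1.1} {x1.2} {x2.1} {x2.2} {x3.1} {x3.2} {x3.3} {x4.1} and {out.1} {out.2, x1.2, x3.2, x3.3} {out.3} {x1.1, x2.1} {x1.3} {x2.2, x3.1} {x2.3} {x4.1} {x4.2} {x4.3}

Normal form of the first expression: {out.1} {out.2, x2.3, x4.2, x4.3} {out.3, x1.3} {x1.1} {x1.2} {x2.1} {x2.2} {x3.1} {x3.2} {x3.3} {x4.1}
Normal form of the second expression: {out.1} {out.2, x1.2, x3.2, x3.3} {out.3} {x1.1, x2.1} {x1.3} {x2.2, x3.1} {x2.3} {x4.1} {x4.2} {x4.3}
No match — not equal.


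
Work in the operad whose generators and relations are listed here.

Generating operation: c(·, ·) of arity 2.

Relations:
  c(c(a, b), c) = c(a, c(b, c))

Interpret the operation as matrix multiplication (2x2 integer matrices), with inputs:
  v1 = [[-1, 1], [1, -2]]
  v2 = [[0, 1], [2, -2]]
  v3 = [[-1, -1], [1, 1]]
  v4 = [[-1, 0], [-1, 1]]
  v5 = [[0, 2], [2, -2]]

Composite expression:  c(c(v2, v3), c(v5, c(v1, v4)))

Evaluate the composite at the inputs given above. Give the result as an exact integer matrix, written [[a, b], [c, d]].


c(v2, v3) = [[1, 1], [-4, -4]]
c(v1, v4) = [[0, 1], [1, -2]]
c(v5, c(v1, v4)) = [[2, -4], [-2, 6]]
c(c(v2, v3), c(v5, c(v1, v4))) = [[0, 2], [0, -8]]

[[0, 2], [0, -8]]


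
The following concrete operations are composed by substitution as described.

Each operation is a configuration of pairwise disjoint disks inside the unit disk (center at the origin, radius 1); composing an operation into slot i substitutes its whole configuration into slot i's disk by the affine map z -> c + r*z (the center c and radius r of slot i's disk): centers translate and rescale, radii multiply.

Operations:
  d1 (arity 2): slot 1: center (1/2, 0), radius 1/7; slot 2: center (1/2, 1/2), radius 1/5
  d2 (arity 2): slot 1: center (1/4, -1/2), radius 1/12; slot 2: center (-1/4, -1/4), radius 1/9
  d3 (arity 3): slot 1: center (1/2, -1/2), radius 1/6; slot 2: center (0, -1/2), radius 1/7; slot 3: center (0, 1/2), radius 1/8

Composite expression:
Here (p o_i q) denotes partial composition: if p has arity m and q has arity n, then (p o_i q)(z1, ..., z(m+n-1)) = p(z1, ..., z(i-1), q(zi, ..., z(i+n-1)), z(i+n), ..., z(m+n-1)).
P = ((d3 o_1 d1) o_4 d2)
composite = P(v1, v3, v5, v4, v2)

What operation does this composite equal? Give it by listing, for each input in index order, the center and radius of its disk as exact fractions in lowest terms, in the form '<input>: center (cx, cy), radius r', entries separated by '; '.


v1: center (7/12, -1/2), radius 1/42; v2: center (-1/32, 15/32), radius 1/72; v3: center (7/12, -5/12), radius 1/30; v4: center (1/32, 7/16), radius 1/96; v5: center (0, -1/2), radius 1/7

Nesting under d3 composes maps z -> c + r*z down each v-path.
input v1: composing its 2 substitution steps yields center (7/12, -1/2), radius 1/42
input v3: composing its 2 substitution steps yields center (7/12, -5/12), radius 1/30
input v5: composing its 1 substitution step yields center (0, -1/2), radius 1/7
input v4: composing its 2 substitution steps yields center (1/32, 7/16), radius 1/96
input v2: composing its 2 substitution steps yields center (-1/32, 15/32), radius 1/72


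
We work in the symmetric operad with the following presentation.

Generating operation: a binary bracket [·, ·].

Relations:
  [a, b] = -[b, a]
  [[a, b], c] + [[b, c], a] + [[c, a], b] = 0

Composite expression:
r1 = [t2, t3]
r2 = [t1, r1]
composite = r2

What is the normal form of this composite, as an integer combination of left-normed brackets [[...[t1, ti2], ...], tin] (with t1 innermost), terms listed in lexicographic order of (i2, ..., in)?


[[t1, t2], t3] - [[t1, t3], t2]

Expand each bracket as ab - ba; the t1-initial words give the coefficients.
Composite bracket: [t1, [t2, t3]]
Applying ab - ba throughout gives 4 signed words (2^2 = 4).
Words beginning with t1 determine it all:
  the word t1t2t3 carries sign +1 and contributes +[[t1, t2], t3]
  the word t1t3t2 carries sign -1 and contributes -[[t1, t3], t2]


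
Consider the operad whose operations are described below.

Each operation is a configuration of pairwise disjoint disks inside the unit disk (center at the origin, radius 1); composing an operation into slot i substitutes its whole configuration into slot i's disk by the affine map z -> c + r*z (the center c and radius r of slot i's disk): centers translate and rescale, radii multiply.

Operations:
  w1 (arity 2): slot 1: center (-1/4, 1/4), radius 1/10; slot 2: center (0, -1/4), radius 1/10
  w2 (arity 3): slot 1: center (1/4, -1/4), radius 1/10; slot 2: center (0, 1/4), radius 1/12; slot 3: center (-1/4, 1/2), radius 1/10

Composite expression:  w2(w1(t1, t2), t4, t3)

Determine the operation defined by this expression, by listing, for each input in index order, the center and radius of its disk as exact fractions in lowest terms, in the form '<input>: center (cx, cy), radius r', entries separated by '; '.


t1: center (9/40, -9/40), radius 1/100; t2: center (1/4, -11/40), radius 1/100; t3: center (-1/4, 1/2), radius 1/10; t4: center (0, 1/4), radius 1/12


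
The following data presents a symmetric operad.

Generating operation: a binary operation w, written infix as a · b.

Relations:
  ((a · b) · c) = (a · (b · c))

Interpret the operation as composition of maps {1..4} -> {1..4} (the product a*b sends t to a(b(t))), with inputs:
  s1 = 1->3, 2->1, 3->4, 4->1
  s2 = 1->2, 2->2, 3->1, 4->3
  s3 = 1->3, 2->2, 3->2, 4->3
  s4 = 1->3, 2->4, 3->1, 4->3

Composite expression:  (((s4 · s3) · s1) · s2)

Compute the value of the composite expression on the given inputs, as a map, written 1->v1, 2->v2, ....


1->1, 2->1, 3->4, 4->1

(s4 · s3) = 1->1, 2->4, 3->4, 4->1
((s4 · s3) · s1) = 1->4, 2->1, 3->1, 4->1
(((s4 · s3) · s1) · s2) = 1->1, 2->1, 3->4, 4->1


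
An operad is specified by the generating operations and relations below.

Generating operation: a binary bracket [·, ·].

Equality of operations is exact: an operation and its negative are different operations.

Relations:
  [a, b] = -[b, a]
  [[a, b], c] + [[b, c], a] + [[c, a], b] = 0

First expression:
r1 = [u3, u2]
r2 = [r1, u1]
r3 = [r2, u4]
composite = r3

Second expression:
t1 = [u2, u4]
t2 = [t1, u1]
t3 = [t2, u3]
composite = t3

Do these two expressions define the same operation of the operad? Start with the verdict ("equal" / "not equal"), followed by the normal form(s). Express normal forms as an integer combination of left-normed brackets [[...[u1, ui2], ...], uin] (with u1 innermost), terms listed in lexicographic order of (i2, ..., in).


not equal — first [[[u1, u2], u3], u4] - [[[u1, u3], u2], u4], second -[[[u1, u2], u4], u3] + [[[u1, u4], u2], u3]

Normal form of the first expression: [[[u1, u2], u3], u4] - [[[u1, u3], u2], u4]
Normal form of the second expression: -[[[u1, u2], u4], u3] + [[[u1, u4], u2], u3]
They disagree, so not equal.


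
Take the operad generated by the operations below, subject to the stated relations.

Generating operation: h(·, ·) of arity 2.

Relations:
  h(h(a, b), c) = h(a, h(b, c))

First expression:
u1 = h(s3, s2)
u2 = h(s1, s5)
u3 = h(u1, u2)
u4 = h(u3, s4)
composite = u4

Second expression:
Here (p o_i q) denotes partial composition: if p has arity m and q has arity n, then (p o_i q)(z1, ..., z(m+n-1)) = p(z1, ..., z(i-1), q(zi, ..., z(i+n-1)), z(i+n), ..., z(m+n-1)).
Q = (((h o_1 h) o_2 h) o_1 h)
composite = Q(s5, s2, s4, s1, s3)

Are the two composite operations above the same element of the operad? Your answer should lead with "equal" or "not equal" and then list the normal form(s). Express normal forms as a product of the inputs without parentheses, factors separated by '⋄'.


not equal; first: s3 ⋄ s2 ⋄ s1 ⋄ s5 ⋄ s4; second: s5 ⋄ s2 ⋄ s4 ⋄ s1 ⋄ s3

The first composite normalizes to s3 ⋄ s2 ⋄ s1 ⋄ s5 ⋄ s4
The second composite normalizes to s5 ⋄ s2 ⋄ s4 ⋄ s1 ⋄ s3
Different reductions; not equal.


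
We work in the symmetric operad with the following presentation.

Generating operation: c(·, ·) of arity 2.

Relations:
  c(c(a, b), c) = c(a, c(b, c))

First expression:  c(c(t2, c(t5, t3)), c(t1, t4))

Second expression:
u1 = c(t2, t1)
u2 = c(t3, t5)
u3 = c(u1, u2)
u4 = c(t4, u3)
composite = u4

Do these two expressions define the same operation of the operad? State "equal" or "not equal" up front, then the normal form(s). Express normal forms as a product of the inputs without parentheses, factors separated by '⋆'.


not equal; first: t2 ⋆ t5 ⋆ t3 ⋆ t1 ⋆ t4; second: t4 ⋆ t2 ⋆ t1 ⋆ t3 ⋆ t5


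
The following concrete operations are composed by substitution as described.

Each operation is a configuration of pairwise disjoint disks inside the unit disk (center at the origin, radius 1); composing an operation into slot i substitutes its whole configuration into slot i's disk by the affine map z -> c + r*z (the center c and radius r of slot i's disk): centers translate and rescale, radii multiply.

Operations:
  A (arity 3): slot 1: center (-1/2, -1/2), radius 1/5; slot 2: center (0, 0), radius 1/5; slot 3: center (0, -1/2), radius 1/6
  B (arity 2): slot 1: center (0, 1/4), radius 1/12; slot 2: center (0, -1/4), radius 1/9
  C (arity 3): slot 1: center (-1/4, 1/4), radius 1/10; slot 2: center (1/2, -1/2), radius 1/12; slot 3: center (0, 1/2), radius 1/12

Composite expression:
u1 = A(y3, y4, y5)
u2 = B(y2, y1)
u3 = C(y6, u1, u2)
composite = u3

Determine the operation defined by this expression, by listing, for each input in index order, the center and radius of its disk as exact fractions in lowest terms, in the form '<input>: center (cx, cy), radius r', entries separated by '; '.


y1: center (0, 23/48), radius 1/108; y2: center (0, 25/48), radius 1/144; y3: center (11/24, -13/24), radius 1/60; y4: center (1/2, -1/2), radius 1/60; y5: center (1/2, -13/24), radius 1/72; y6: center (-1/4, 1/4), radius 1/10

Below C, radii multiply path by path; the y-disk centers shift.
for y6, the 1-step affine chain lands on center (-1/4, 1/4), radius 1/10
for y3, the 2-step affine chain lands on center (11/24, -13/24), radius 1/60
for y4, the 2-step affine chain lands on center (1/2, -1/2), radius 1/60
for y5, the 2-step affine chain lands on center (1/2, -13/24), radius 1/72
for y2, the 2-step affine chain lands on center (0, 25/48), radius 1/144
for y1, the 2-step affine chain lands on center (0, 23/48), radius 1/108


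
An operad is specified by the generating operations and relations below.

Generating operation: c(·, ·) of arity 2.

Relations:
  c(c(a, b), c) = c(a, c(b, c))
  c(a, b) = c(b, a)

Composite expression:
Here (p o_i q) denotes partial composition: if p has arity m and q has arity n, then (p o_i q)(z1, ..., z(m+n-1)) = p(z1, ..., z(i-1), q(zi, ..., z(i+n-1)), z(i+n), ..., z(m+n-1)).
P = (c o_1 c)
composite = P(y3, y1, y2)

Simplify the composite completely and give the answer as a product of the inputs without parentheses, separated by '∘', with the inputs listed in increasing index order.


Reordering under c is free, so list the y-inputs canonically.
c(y3, y1) collapses to y3 ∘ y1
c(c(y3, y1), y2) collapses to y3 ∘ y1 ∘ y2
reordering the factors by index: y1 ∘ y2 ∘ y3

y1 ∘ y2 ∘ y3


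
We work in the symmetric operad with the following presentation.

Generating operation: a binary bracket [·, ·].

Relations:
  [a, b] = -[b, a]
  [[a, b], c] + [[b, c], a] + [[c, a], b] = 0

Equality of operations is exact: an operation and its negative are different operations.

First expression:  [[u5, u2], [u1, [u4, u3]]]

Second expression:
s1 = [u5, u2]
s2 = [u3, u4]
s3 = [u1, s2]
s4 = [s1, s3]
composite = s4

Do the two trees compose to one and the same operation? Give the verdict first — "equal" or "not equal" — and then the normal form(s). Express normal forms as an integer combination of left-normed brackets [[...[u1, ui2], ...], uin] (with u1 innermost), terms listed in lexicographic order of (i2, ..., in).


The first expression, normalized: -[[[[u1, u3], u4], u2], u5] + [[[[u1, u3], u4], u5], u2] + [[[[u1, u4], u3], u2], u5] - [[[[u1, u4], u3], u5], u2]
The second expression, normalized: [[[[u1, u3], u4], u2], u5] - [[[[u1, u3], u4], u5], u2] - [[[[u1, u4], u3], u2], u5] + [[[[u1, u4], u3], u5], u2]
The forms do not match — not equal.

not equal: they reduce to -[[[[u1, u3], u4], u2], u5] + [[[[u1, u3], u4], u5], u2] + [[[[u1, u4], u3], u2], u5] - [[[[u1, u4], u3], u5], u2] and [[[[u1, u3], u4], u2], u5] - [[[[u1, u3], u4], u5], u2] - [[[[u1, u4], u3], u2], u5] + [[[[u1, u4], u3], u5], u2]


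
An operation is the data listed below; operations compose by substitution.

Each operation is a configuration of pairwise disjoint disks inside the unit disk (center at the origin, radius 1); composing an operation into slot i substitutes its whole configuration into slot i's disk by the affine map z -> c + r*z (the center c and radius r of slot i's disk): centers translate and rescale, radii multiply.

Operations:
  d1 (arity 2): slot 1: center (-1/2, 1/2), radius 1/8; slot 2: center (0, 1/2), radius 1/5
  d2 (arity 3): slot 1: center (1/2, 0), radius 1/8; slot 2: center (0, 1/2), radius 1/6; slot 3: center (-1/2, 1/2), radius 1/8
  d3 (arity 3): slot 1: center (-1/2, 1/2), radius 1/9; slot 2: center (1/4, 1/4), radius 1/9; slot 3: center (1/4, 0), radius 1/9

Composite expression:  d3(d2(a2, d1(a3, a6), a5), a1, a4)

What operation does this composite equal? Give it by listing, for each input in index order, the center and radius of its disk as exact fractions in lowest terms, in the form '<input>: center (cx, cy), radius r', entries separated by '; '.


a1: center (1/4, 1/4), radius 1/9; a2: center (-4/9, 1/2), radius 1/72; a3: center (-55/108, 61/108), radius 1/432; a4: center (1/4, 0), radius 1/9; a5: center (-5/9, 5/9), radius 1/72; a6: center (-1/2, 61/108), radius 1/270

Affine substitution under d3: radii multiply and a-centers shift.
input a2: applying the 2 nested substitutions gives center (-4/9, 1/2), radius 1/72
input a3: applying the 3 nested substitutions gives center (-55/108, 61/108), radius 1/432
input a6: applying the 3 nested substitutions gives center (-1/2, 61/108), radius 1/270
input a5: applying the 2 nested substitutions gives center (-5/9, 5/9), radius 1/72
input a1: applying the 1 nested substitution gives center (1/4, 1/4), radius 1/9
input a4: applying the 1 nested substitution gives center (1/4, 0), radius 1/9


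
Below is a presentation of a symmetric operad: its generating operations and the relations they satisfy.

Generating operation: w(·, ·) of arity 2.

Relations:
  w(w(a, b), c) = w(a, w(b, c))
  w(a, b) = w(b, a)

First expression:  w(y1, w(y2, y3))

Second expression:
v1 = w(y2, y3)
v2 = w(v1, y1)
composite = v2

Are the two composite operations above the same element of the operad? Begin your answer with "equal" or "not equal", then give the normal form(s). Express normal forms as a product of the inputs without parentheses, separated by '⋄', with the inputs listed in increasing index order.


equal; the common form is y1 ⋄ y2 ⋄ y3

The first expression reduces to y1 ⋄ y2 ⋄ y3
The second expression reduces to y1 ⋄ y2 ⋄ y3
One common form — equal.


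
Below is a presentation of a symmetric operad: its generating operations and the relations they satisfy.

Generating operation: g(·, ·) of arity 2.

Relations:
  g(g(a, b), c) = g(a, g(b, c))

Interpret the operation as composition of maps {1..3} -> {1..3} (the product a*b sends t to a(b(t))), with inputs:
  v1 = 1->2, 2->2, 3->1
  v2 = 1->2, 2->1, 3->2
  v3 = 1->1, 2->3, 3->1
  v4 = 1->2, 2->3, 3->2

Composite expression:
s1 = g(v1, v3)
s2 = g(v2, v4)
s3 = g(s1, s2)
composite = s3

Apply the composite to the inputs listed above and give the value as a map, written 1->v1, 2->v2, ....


1->2, 2->1, 3->2


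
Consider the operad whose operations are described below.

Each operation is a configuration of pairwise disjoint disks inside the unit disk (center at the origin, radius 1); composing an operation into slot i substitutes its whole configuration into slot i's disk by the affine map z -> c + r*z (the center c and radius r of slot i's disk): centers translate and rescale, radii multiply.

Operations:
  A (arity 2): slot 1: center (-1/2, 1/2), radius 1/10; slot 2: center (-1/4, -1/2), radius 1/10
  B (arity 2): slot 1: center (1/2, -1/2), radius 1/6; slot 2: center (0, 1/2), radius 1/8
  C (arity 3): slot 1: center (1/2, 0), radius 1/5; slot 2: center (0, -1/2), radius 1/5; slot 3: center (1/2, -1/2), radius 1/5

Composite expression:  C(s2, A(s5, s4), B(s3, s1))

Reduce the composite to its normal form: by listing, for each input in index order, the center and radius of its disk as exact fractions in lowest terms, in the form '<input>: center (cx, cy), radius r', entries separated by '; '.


s1: center (1/2, -2/5), radius 1/40; s2: center (1/2, 0), radius 1/5; s3: center (3/5, -3/5), radius 1/30; s4: center (-1/20, -3/5), radius 1/50; s5: center (-1/10, -2/5), radius 1/50

Affine substitution under C: radii multiply and s-centers shift.
s2 passes through 1 substitution, ending at center (1/2, 0), radius 1/5
s5 passes through 2 substitutions, ending at center (-1/10, -2/5), radius 1/50
s4 passes through 2 substitutions, ending at center (-1/20, -3/5), radius 1/50
s3 passes through 2 substitutions, ending at center (3/5, -3/5), radius 1/30
s1 passes through 2 substitutions, ending at center (1/2, -2/5), radius 1/40


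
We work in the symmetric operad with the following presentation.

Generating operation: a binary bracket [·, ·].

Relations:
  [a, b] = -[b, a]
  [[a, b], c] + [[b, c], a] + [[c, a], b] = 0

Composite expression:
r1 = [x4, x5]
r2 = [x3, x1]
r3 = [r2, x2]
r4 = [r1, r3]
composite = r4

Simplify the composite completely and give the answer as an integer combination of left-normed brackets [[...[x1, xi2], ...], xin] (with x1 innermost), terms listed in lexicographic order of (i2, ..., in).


[[[[x1, x3], x2], x4], x5] - [[[[x1, x3], x2], x5], x4]

Expand each bracket as ab - ba; the x1-initial words give the coefficients.
Composite bracket: [[x4, x5], [[x3, x1], x2]]
Expanding via [a, b] = ab - ba: 16 signed words (2^4 = 16).
Keep just the words that open with x1:
  x1x3x2x4x5 appears with sign +1, giving the term +[[[[x1, x3], x2], x4], x5]
  x1x3x2x5x4 appears with sign -1, giving the term -[[[[x1, x3], x2], x5], x4]


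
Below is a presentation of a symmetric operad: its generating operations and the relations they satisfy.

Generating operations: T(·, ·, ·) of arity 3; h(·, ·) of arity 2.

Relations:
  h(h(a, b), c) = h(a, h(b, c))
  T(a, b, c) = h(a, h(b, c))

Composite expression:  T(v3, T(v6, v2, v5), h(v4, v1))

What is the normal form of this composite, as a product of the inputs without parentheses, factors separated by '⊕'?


Every regrouping of T is equal, so read the v-inputs in written order.
T(v6, v2, v5) unparenthesizes to v6 ⊕ v2 ⊕ v5
h(v4, v1) unparenthesizes to v4 ⊕ v1
T(v3, T(v6, v2, v5), h(v4, v1)) unparenthesizes to v3 ⊕ v6 ⊕ v2 ⊕ v5 ⊕ v4 ⊕ v1

v3 ⊕ v6 ⊕ v2 ⊕ v5 ⊕ v4 ⊕ v1


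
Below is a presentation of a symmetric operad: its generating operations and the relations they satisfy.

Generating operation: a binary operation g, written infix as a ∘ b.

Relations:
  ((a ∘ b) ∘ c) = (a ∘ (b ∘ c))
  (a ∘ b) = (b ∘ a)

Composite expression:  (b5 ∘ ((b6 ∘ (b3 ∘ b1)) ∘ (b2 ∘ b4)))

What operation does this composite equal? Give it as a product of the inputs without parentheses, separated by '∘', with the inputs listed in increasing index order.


b1 ∘ b2 ∘ b3 ∘ b4 ∘ b5 ∘ b6

With g associative and commutative, the b-input set is all that matters.
(b3 ∘ b1) linearizes to b3 ∘ b1
(b6 ∘ (b3 ∘ b1)) linearizes to b6 ∘ b3 ∘ b1
(b2 ∘ b4) linearizes to b2 ∘ b4
((b6 ∘ (b3 ∘ b1)) ∘ (b2 ∘ b4)) linearizes to b6 ∘ b3 ∘ b1 ∘ b2 ∘ b4
(b5 ∘ ((b6 ∘ (b3 ∘ b1)) ∘ (b2 ∘ b4))) linearizes to b5 ∘ b6 ∘ b3 ∘ b1 ∘ b2 ∘ b4
sorting the factors by input index: b1 ∘ b2 ∘ b3 ∘ b4 ∘ b5 ∘ b6
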